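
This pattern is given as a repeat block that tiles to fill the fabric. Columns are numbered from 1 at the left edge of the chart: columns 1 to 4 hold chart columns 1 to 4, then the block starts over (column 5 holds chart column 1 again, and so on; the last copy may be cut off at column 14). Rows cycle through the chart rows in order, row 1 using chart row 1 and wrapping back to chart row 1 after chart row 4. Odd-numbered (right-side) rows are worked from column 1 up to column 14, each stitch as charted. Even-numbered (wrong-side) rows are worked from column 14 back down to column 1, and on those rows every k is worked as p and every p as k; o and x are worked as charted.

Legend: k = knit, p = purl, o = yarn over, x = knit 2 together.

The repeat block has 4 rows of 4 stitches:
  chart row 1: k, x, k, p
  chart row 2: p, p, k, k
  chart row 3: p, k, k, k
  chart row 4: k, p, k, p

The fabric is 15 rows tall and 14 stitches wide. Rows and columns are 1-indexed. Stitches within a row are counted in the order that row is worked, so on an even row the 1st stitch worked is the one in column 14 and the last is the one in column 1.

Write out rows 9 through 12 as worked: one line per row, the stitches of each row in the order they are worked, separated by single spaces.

== ROWS AS WORKED ==
k x k p k x k p k x k p k x
k k p p k k p p k k p p k k
p k k k p k k k p k k k p k
k p k p k p k p k p k p k p

Derivation:
Row 9: chart row 1, RS - tile across columns 1-14 and work as-is.
Row 10: chart row 2, WS - tiled (columns 1-14): p p k k p p k k p p k k p p; work from column 14 back to 1 with k<->p swapped.
Row 11: chart row 3, RS - tile across columns 1-14 and work as-is.
Row 12: chart row 4, WS - tiled (columns 1-14): k p k p k p k p k p k p k p; work from column 14 back to 1 with k<->p swapped.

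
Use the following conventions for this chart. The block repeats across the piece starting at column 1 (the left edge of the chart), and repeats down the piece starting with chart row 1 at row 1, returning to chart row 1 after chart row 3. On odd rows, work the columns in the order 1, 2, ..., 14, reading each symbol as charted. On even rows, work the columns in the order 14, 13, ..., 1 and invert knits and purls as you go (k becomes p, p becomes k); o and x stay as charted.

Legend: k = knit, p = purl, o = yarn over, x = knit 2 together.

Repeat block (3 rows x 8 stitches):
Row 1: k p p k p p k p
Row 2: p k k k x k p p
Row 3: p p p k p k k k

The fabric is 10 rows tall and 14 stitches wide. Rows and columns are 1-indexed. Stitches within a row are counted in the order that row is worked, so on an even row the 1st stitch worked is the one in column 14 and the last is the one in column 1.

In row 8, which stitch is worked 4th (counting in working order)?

== STITCH ==
p

Derivation:
For row 8: chart row = ((8-1) mod 3) + 1 = 2; this is a WS (even) row.
Chart row 2 tiled across columns 1-14: p k k k x k p p p k k k x k
WS: work from column 14 back to column 1 (reverse the tiled row), swapping k<->p (o and x unchanged).
Row 8 as worked: p x p p p k k k p x p p p k
Counting 4 along the worked row gives p.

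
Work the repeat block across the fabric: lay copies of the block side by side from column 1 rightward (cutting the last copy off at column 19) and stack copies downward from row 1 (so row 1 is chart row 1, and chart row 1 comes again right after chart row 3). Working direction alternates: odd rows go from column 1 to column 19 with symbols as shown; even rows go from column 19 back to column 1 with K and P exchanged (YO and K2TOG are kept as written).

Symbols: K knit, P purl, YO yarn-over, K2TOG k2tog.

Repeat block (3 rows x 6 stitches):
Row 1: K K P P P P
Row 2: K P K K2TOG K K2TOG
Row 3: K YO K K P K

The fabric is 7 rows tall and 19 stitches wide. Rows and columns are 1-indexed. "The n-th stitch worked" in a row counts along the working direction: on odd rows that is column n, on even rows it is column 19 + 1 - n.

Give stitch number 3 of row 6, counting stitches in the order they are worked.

Stitch:
K

Derivation:
For row 6: chart row = ((6-1) mod 3) + 1 = 3; this is a WS (even) row.
Chart row 3 tiled across columns 1-19: K YO K K P K K YO K K P K K YO K K P K K
Wrong side: read the tiled row from column 19 down to 1 and exchange K with P (leave YO, K2TOG).
Row 6 as worked: P P K P P YO P P K P P YO P P K P P YO P
Stitch 3 in working order -> K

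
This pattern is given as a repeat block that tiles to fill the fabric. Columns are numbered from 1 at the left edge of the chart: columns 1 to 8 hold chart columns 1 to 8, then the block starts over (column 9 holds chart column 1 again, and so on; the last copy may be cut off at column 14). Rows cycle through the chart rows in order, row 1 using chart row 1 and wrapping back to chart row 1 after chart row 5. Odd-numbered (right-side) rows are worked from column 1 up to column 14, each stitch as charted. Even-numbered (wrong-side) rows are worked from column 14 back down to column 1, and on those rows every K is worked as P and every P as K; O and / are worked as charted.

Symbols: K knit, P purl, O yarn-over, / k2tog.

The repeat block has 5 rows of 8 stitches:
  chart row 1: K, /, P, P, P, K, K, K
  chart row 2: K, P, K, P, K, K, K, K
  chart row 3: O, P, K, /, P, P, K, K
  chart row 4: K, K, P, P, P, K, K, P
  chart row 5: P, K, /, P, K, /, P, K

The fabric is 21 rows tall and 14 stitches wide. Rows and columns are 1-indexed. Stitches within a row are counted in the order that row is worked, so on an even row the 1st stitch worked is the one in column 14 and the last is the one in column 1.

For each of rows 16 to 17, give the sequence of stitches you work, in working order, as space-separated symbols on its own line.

Row 16: chart row 1, WS - tiled (columns 1-14): K / P P P K K K K / P P P K; work from column 14 back to 1 with K<->P swapped.
Row 17: chart row 2, RS - tile across columns 1-14 and work as-is.

Result:
P K K K / P P P P K K K / P
K P K P K K K K K P K P K K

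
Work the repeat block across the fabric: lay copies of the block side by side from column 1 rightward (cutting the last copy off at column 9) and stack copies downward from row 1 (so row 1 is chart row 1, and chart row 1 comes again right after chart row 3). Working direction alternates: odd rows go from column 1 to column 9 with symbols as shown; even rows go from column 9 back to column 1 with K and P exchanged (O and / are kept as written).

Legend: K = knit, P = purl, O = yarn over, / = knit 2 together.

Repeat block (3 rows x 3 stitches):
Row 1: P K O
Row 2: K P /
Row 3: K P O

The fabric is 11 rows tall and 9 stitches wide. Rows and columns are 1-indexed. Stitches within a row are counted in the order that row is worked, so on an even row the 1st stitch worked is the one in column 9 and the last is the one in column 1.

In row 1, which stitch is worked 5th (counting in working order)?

For row 1: chart row = ((1-1) mod 3) + 1 = 1; this is a RS (odd) row.
Chart row 1 tiled across columns 1-9: P K O P K O P K O
RS: work column 1 to column 9, symbols as charted — the tiled row is the row as worked.
Counting 5 along the worked row gives K.

Result:
K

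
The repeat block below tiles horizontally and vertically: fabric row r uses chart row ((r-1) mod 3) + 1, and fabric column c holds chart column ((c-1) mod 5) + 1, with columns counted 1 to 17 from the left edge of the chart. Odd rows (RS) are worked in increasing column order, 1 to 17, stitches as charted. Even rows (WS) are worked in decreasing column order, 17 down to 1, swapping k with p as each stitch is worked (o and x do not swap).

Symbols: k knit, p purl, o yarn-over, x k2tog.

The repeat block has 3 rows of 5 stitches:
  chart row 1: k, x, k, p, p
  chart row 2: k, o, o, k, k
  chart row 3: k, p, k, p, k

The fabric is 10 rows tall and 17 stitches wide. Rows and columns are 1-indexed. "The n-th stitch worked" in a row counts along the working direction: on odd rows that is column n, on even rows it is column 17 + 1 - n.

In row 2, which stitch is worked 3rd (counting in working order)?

== STITCH ==
p

Derivation:
Row 2 uses chart row ((2-1) mod 3)+1 = 2. Row 2 is even, so WS.
Chart row 2 tiled across columns 1-17: k o o k k k o o k k k o o k k k o
Wrong side: read the tiled row from column 17 down to 1 and exchange k with p (leave o, x).
Row 2 as worked: o p p p o o p p p o o p p p o o p
Counting 3 along the worked row gives p.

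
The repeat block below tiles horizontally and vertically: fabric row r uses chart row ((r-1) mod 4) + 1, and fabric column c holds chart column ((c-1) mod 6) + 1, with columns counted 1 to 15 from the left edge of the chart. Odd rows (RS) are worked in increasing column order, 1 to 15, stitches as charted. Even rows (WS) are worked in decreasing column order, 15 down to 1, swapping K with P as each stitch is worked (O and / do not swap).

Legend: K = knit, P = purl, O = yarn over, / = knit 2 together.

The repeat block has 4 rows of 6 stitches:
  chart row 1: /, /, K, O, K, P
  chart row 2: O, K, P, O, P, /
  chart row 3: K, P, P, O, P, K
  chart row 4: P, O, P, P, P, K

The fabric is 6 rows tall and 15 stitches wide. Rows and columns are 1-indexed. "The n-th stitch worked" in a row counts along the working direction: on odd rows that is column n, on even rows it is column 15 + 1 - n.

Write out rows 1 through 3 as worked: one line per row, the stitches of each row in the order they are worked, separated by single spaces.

Row 1: chart row 1, RS - tile across columns 1-15 and work as-is.
Row 2: chart row 2, WS - tiled (columns 1-15): O K P O P / O K P O P / O K P; work from column 15 back to 1 with K<->P swapped.
Row 3: chart row 3, RS - tile across columns 1-15 and work as-is.

== ROWS AS WORKED ==
/ / K O K P / / K O K P / / K
K P O / K O K P O / K O K P O
K P P O P K K P P O P K K P P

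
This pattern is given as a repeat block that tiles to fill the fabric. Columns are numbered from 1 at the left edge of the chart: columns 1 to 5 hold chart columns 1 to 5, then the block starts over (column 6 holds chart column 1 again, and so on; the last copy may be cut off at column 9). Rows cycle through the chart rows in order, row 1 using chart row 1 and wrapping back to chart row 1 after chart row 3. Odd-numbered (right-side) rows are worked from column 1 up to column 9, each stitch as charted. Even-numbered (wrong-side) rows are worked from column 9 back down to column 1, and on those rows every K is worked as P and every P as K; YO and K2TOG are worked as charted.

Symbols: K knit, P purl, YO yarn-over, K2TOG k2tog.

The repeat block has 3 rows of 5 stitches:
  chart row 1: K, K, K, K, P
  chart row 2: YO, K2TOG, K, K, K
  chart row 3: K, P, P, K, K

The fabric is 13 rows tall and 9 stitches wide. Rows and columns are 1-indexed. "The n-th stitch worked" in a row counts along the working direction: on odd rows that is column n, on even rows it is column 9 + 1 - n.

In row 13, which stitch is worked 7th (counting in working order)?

Result:
K

Derivation:
Row 13: (13-1) mod 3 = 0, so use chart row 1. Odd row -> RS.
Chart row 1 tiled across columns 1-9: K K K K P K K K K
Right side: take the tiled row as-is (worked left to right from column 1).
Counting 7 along the worked row gives K.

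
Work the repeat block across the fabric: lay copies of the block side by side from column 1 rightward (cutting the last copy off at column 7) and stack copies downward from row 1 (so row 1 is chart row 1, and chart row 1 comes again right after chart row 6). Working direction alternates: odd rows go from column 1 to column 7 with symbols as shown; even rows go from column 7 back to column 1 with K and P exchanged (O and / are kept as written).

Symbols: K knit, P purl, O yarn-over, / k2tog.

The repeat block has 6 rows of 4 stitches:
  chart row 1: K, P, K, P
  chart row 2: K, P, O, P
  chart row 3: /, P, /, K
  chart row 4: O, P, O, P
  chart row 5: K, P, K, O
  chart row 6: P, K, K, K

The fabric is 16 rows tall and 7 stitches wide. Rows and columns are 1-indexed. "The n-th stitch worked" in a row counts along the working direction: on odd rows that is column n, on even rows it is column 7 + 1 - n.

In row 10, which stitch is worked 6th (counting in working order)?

Stitch:
K

Derivation:
For row 10: chart row = ((10-1) mod 6) + 1 = 4; this is a WS (even) row.
Chart row 4 tiled across columns 1-7: O P O P O P O
WS row: flip the tiled sequence (start at column 7) and apply K<->P; O and / stay.
Row 10 as worked: O K O K O K O
Stitch 6 in working order -> K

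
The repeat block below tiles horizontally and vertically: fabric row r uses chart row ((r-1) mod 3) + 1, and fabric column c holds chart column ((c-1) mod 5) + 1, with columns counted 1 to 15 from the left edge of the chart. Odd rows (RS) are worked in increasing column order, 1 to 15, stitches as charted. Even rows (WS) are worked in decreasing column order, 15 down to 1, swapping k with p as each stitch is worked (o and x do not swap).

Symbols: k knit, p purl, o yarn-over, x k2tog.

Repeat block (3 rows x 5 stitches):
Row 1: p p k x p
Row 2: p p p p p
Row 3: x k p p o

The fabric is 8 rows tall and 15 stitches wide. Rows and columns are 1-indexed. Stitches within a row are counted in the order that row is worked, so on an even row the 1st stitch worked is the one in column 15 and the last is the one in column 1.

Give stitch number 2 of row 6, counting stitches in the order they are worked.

Result:
k

Derivation:
For row 6: chart row = ((6-1) mod 3) + 1 = 3; this is a WS (even) row.
Chart row 3 tiled across columns 1-15: x k p p o x k p p o x k p p o
WS: work from column 15 back to column 1 (reverse the tiled row), swapping k<->p (o and x unchanged).
Row 6 as worked: o k k p x o k k p x o k k p x
Counting 2 along the worked row gives k.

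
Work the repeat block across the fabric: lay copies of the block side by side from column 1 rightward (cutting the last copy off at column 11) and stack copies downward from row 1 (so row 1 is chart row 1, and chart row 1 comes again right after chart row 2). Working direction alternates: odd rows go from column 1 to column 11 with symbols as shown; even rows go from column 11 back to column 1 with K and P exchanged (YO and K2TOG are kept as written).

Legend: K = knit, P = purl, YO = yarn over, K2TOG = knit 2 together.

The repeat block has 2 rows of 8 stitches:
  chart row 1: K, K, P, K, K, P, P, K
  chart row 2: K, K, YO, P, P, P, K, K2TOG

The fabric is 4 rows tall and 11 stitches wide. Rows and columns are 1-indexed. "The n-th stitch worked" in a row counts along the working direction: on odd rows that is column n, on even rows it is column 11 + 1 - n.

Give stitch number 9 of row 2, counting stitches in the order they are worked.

Stitch:
YO

Derivation:
Row 2: (2-1) mod 2 = 1, so use chart row 2. Even row -> WS.
Chart row 2 tiled across columns 1-11: K K YO P P P K K2TOG K K YO
WS row: flip the tiled sequence (start at column 11) and apply K<->P; YO and K2TOG stay.
Row 2 as worked: YO P P K2TOG P K K K YO P P
The 9th stitch worked is YO.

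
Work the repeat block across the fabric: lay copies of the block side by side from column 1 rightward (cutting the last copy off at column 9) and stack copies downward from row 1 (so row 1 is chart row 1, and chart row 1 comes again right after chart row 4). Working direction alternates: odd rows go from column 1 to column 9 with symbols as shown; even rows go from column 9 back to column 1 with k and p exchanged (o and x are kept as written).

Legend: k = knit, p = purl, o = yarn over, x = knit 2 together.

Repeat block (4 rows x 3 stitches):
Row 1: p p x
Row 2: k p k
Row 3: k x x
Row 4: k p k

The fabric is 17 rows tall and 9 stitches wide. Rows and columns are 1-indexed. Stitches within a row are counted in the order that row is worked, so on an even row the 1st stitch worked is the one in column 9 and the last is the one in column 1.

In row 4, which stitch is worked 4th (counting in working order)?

Stitch:
p

Derivation:
Row 4 uses chart row ((4-1) mod 4)+1 = 4. Row 4 is even, so WS.
Chart row 4 tiled across columns 1-9: k p k k p k k p k
WS: work from column 9 back to column 1 (reverse the tiled row), swapping k<->p (o and x unchanged).
Row 4 as worked: p k p p k p p k p
The 4th stitch worked is p.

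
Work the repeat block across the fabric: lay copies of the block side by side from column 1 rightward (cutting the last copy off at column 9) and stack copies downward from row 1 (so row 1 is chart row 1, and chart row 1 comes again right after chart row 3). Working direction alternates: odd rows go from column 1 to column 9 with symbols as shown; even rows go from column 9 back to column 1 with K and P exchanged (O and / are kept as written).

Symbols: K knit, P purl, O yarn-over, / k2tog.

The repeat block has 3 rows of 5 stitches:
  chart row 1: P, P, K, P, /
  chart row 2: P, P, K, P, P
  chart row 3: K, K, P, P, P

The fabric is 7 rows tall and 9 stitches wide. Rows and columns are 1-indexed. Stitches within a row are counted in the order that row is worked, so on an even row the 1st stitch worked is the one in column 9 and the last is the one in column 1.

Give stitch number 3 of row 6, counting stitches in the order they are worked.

Result:
P

Derivation:
Row 6 uses chart row ((6-1) mod 3)+1 = 3. Row 6 is even, so WS.
Chart row 3 tiled across columns 1-9: K K P P P K K P P
Wrong side: read the tiled row from column 9 down to 1 and exchange K with P (leave O, /).
Row 6 as worked: K K P P K K K P P
Counting 3 along the worked row gives P.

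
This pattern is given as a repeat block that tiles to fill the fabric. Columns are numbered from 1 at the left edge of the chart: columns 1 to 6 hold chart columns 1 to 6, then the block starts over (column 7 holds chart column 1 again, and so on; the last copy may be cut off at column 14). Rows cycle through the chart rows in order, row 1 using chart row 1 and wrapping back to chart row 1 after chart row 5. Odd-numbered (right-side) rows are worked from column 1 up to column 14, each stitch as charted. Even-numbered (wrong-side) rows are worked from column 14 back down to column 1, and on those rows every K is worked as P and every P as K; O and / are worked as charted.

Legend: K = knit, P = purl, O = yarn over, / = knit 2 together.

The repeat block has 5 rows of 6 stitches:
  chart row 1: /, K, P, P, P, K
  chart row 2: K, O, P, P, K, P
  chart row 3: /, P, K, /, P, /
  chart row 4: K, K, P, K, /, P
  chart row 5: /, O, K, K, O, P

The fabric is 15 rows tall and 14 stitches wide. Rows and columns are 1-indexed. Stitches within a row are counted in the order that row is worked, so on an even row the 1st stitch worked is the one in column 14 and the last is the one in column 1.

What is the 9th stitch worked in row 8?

== STITCH ==
/

Derivation:
For row 8: chart row = ((8-1) mod 5) + 1 = 3; this is a WS (even) row.
Chart row 3 tiled across columns 1-14: / P K / P / / P K / P / / P
Wrong side: read the tiled row from column 14 down to 1 and exchange K with P (leave O, /).
Row 8 as worked: K / / K / P K / / K / P K /
Stitch 9 in working order -> /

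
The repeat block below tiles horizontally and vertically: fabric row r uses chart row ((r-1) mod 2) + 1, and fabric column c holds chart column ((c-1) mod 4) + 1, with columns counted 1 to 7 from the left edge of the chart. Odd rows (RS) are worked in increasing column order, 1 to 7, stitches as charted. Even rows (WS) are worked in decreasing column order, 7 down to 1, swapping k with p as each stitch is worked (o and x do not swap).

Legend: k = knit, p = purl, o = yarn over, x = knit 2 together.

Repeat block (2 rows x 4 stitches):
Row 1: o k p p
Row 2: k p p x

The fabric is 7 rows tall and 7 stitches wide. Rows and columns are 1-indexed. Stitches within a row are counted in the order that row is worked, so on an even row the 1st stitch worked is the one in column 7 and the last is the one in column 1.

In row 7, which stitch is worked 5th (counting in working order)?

Row 7: (7-1) mod 2 = 0, so use chart row 1. Odd row -> RS.
Chart row 1 tiled across columns 1-7: o k p p o k p
RS row: no reversal, no swap; stitch n worked = column n.
Stitch 5 in working order -> o

Result:
o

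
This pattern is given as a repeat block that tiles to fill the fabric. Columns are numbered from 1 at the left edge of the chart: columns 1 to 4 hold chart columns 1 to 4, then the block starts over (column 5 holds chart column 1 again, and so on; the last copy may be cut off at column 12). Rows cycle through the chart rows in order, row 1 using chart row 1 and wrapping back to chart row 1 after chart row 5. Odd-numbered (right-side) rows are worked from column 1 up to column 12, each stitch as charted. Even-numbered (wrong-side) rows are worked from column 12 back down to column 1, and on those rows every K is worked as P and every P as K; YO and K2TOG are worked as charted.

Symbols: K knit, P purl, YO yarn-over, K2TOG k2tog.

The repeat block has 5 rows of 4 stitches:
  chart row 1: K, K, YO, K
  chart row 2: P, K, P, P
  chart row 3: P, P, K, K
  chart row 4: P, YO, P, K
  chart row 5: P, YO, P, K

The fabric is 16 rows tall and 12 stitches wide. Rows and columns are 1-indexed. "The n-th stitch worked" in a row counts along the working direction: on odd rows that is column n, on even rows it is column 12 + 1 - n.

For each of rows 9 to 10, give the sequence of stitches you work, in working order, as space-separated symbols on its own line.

Rows as worked:
P YO P K P YO P K P YO P K
P K YO K P K YO K P K YO K

Derivation:
Row 9: chart row 4, RS - tile across columns 1-12 and work as-is.
Row 10: chart row 5, WS - tiled (columns 1-12): P YO P K P YO P K P YO P K; work from column 12 back to 1 with K<->P swapped.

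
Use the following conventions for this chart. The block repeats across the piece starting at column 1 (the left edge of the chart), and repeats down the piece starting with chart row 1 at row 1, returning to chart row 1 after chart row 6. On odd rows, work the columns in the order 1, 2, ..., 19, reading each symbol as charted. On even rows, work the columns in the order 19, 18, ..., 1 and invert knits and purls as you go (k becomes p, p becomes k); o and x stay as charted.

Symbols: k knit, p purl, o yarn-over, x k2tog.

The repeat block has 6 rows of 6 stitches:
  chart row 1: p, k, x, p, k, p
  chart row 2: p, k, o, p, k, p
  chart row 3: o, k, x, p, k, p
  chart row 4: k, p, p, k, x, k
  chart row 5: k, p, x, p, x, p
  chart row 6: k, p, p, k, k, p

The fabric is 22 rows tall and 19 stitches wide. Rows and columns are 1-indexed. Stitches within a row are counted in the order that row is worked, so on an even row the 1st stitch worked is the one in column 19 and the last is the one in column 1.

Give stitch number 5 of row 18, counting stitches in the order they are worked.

Stitch:
k

Derivation:
Row 18 uses chart row ((18-1) mod 6)+1 = 6. Row 18 is even, so WS.
Chart row 6 tiled across columns 1-19: k p p k k p k p p k k p k p p k k p k
WS: work from column 19 back to column 1 (reverse the tiled row), swapping k<->p (o and x unchanged).
Row 18 as worked: p k p p k k p k p p k k p k p p k k p
Stitch 5 in working order -> k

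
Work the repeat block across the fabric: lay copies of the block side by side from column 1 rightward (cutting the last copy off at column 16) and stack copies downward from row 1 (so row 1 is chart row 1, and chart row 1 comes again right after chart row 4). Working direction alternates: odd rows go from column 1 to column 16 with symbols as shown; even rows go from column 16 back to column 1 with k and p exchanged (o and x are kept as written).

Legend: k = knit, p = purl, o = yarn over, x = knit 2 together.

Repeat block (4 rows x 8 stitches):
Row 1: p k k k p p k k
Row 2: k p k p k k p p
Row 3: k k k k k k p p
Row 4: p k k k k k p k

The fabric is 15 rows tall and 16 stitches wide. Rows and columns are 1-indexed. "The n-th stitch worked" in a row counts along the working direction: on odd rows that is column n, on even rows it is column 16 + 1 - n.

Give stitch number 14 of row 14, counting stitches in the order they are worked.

Stitch:
p

Derivation:
Row 14 uses chart row ((14-1) mod 4)+1 = 2. Row 14 is even, so WS.
Chart row 2 tiled across columns 1-16: k p k p k k p p k p k p k k p p
WS: work from column 16 back to column 1 (reverse the tiled row), swapping k<->p (o and x unchanged).
Row 14 as worked: k k p p k p k p k k p p k p k p
The 14th stitch worked is p.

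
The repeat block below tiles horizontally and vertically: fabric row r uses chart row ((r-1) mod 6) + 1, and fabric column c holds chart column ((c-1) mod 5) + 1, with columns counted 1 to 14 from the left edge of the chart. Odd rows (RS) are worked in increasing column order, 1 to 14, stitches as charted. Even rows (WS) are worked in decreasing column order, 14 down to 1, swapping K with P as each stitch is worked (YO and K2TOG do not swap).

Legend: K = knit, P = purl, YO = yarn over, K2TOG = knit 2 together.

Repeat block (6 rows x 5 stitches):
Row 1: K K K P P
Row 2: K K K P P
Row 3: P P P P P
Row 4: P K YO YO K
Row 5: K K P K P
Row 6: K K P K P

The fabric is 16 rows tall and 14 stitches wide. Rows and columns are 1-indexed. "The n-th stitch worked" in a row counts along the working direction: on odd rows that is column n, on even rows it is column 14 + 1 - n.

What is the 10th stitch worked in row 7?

Row 7: (7-1) mod 6 = 0, so use chart row 1. Odd row -> RS.
Chart row 1 tiled across columns 1-14: K K K P P K K K P P K K K P
RS row: no reversal, no swap; stitch n worked = column n.
The 10th stitch worked is P.

== STITCH ==
P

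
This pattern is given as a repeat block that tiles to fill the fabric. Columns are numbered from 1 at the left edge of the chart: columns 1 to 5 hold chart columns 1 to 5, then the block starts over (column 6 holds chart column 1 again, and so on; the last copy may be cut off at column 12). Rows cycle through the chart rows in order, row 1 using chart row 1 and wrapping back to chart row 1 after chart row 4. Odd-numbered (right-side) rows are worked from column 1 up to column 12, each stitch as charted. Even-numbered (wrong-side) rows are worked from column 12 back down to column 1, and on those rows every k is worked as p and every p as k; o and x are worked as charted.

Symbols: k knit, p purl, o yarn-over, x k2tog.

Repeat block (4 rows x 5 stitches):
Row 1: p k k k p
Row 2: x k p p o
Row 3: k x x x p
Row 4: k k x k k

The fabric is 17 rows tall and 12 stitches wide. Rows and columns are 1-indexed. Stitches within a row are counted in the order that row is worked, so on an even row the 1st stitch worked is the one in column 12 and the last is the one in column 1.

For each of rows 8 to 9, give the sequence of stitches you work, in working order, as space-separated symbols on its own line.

Row 8: chart row 4, WS - tiled (columns 1-12): k k x k k k k x k k k k; work from column 12 back to 1 with k<->p swapped.
Row 9: chart row 1, RS - tile across columns 1-12 and work as-is.

Rows as worked:
p p p p x p p p p x p p
p k k k p p k k k p p k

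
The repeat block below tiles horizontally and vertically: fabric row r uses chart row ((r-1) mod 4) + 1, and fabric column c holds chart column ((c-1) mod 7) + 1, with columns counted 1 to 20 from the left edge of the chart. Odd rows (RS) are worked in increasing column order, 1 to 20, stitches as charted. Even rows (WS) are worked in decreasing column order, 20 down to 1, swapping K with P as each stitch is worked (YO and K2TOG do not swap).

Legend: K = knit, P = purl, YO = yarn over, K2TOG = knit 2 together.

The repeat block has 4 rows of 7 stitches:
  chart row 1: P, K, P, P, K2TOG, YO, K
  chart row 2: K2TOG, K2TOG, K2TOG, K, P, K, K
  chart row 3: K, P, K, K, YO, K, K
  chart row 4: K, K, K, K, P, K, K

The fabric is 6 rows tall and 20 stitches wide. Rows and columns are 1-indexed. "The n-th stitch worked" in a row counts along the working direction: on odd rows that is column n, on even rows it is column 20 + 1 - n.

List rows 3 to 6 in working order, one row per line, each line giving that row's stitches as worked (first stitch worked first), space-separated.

Row 3: chart row 3, RS - tile across columns 1-20 and work as-is.
Row 4: chart row 4, WS - tiled (columns 1-20): K K K K P K K K K K K P K K K K K K P K; work from column 20 back to 1 with K<->P swapped.
Row 5: chart row 1, RS - tile across columns 1-20 and work as-is.
Row 6: chart row 2, WS - tiled (columns 1-20): K2TOG K2TOG K2TOG K P K K K2TOG K2TOG K2TOG K P K K K2TOG K2TOG K2TOG K P K; work from column 20 back to 1 with K<->P swapped.

Result:
K P K K YO K K K P K K YO K K K P K K YO K
P K P P P P P P K P P P P P P K P P P P
P K P P K2TOG YO K P K P P K2TOG YO K P K P P K2TOG YO
P K P K2TOG K2TOG K2TOG P P K P K2TOG K2TOG K2TOG P P K P K2TOG K2TOG K2TOG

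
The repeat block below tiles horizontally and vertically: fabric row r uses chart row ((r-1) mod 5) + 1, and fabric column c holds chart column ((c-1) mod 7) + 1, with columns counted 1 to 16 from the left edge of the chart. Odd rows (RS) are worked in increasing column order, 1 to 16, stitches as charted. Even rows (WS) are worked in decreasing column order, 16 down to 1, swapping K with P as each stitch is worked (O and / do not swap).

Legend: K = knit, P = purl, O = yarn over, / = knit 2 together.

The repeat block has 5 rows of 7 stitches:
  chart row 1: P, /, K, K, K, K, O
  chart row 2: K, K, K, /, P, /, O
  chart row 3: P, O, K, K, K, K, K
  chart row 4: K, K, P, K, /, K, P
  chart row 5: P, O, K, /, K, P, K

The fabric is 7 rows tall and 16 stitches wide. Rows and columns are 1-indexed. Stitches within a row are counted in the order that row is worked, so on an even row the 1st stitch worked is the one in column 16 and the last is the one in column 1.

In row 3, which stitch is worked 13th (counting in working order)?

Result:
K

Derivation:
Row 3 uses chart row ((3-1) mod 5)+1 = 3. Row 3 is odd, so RS.
Chart row 3 tiled across columns 1-16: P O K K K K K P O K K K K K P O
RS row: no reversal, no swap; stitch n worked = column n.
Stitch 13 in working order -> K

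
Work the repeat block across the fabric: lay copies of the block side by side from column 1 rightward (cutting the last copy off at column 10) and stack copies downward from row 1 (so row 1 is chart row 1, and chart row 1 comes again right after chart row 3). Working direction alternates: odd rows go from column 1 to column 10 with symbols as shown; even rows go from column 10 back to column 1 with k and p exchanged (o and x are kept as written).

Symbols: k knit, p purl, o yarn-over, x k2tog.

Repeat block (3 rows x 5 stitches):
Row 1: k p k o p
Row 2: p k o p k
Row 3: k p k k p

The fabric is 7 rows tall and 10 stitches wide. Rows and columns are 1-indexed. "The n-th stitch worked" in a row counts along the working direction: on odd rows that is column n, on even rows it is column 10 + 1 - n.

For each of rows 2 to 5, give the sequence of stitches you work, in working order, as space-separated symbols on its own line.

Result:
p k o p k p k o p k
k p k k p k p k k p
k o p k p k o p k p
p k o p k p k o p k

Derivation:
Row 2: chart row 2, WS - tiled (columns 1-10): p k o p k p k o p k; work from column 10 back to 1 with k<->p swapped.
Row 3: chart row 3, RS - tile across columns 1-10 and work as-is.
Row 4: chart row 1, WS - tiled (columns 1-10): k p k o p k p k o p; work from column 10 back to 1 with k<->p swapped.
Row 5: chart row 2, RS - tile across columns 1-10 and work as-is.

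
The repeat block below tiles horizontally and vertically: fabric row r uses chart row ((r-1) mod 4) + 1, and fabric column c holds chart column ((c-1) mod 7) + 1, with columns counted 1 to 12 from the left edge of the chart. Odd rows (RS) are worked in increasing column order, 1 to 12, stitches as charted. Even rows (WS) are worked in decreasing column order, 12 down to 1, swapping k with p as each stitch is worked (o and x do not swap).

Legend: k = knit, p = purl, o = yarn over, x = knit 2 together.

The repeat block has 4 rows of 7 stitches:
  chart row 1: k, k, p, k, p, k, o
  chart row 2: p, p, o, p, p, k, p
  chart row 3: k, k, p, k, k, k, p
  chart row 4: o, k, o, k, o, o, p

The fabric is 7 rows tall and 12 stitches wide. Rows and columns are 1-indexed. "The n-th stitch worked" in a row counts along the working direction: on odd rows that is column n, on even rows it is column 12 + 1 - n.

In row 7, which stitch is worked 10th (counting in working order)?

== STITCH ==
p

Derivation:
For row 7: chart row = ((7-1) mod 4) + 1 = 3; this is a RS (odd) row.
Chart row 3 tiled across columns 1-12: k k p k k k p k k p k k
RS: work column 1 to column 12, symbols as charted — the tiled row is the row as worked.
The 10th stitch worked is p.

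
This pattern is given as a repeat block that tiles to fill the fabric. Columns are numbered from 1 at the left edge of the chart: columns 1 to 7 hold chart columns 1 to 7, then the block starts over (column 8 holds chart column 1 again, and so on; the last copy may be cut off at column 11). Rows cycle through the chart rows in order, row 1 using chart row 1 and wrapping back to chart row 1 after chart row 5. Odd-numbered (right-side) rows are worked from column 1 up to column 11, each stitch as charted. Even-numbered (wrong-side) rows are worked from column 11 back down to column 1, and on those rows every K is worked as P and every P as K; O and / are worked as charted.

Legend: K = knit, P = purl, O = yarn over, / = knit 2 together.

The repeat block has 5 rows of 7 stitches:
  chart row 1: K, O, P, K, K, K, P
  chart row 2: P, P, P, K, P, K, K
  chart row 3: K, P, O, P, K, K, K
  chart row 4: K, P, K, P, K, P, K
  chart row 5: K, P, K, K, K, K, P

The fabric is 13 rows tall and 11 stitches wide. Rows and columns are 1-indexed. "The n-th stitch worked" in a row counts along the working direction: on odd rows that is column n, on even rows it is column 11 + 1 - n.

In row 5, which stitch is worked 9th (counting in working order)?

Stitch:
P

Derivation:
Row 5 uses chart row ((5-1) mod 5)+1 = 5. Row 5 is odd, so RS.
Chart row 5 tiled across columns 1-11: K P K K K K P K P K K
RS: work column 1 to column 11, symbols as charted — the tiled row is the row as worked.
Counting 9 along the worked row gives P.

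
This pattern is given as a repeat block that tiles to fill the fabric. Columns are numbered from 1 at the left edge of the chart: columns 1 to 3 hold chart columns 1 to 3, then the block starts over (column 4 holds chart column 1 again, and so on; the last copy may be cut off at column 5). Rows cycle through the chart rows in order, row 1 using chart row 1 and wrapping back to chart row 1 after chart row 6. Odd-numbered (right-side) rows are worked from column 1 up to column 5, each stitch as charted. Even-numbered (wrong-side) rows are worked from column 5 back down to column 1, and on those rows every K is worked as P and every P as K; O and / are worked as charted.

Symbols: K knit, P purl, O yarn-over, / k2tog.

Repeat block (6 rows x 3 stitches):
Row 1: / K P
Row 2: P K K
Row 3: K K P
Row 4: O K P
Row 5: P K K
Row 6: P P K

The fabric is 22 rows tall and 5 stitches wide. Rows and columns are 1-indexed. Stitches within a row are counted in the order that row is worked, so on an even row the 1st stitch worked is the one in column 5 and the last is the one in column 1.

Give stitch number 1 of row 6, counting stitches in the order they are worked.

Row 6 uses chart row ((6-1) mod 6)+1 = 6. Row 6 is even, so WS.
Chart row 6 tiled across columns 1-5: P P K P P
WS row: flip the tiled sequence (start at column 5) and apply K<->P; O and / stay.
Row 6 as worked: K K P K K
Counting 1 along the worked row gives K.

Stitch:
K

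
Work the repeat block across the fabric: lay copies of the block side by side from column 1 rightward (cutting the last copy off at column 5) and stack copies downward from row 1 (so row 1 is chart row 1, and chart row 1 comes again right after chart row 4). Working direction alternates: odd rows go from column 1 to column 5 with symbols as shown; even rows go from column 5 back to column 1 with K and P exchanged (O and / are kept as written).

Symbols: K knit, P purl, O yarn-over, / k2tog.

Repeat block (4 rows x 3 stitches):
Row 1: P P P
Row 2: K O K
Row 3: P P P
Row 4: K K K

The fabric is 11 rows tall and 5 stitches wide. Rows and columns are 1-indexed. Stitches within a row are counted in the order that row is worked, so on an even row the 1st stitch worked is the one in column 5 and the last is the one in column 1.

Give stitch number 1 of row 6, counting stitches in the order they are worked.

== STITCH ==
O

Derivation:
Row 6: (6-1) mod 4 = 1, so use chart row 2. Even row -> WS.
Chart row 2 tiled across columns 1-5: K O K K O
WS row: flip the tiled sequence (start at column 5) and apply K<->P; O and / stay.
Row 6 as worked: O P P O P
The 1st stitch worked is O.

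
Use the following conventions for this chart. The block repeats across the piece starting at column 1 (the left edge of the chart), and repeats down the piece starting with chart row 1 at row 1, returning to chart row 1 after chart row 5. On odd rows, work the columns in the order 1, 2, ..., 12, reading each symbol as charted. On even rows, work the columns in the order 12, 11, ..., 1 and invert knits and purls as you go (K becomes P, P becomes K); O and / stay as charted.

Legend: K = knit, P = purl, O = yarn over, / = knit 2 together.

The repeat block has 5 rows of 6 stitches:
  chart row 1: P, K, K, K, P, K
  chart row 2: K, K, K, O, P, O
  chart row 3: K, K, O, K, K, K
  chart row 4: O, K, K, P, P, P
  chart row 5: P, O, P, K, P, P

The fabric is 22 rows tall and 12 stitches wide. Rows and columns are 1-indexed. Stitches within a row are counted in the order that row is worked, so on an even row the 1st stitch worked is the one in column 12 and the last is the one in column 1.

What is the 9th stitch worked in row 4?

== STITCH ==
K

Derivation:
For row 4: chart row = ((4-1) mod 5) + 1 = 4; this is a WS (even) row.
Chart row 4 tiled across columns 1-12: O K K P P P O K K P P P
WS row: flip the tiled sequence (start at column 12) and apply K<->P; O and / stay.
Row 4 as worked: K K K P P O K K K P P O
The 9th stitch worked is K.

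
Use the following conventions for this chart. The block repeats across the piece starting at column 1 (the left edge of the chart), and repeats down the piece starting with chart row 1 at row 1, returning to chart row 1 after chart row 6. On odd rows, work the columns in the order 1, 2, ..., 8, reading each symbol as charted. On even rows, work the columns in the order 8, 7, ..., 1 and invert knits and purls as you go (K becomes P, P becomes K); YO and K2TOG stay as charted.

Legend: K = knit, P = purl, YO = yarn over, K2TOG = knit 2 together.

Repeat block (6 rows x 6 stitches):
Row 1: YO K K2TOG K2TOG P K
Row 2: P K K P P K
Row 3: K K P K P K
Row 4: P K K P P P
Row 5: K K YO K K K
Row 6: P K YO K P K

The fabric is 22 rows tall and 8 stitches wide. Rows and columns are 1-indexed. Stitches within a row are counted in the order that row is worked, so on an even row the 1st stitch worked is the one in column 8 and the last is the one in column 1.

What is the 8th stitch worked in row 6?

== STITCH ==
K

Derivation:
Row 6: (6-1) mod 6 = 5, so use chart row 6. Even row -> WS.
Chart row 6 tiled across columns 1-8: P K YO K P K P K
Wrong side: read the tiled row from column 8 down to 1 and exchange K with P (leave YO, K2TOG).
Row 6 as worked: P K P K P YO P K
The 8th stitch worked is K.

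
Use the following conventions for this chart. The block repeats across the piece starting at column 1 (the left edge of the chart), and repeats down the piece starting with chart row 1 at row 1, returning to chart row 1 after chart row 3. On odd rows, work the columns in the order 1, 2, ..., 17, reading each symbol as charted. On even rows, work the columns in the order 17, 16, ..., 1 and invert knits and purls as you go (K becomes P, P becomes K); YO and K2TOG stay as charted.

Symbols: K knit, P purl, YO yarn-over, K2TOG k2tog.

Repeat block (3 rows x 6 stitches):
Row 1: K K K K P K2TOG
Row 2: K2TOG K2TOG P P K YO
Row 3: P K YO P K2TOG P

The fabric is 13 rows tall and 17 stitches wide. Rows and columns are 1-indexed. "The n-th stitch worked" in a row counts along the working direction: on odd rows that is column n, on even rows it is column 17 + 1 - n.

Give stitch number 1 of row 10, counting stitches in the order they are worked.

Result:
K

Derivation:
For row 10: chart row = ((10-1) mod 3) + 1 = 1; this is a WS (even) row.
Chart row 1 tiled across columns 1-17: K K K K P K2TOG K K K K P K2TOG K K K K P
WS: work from column 17 back to column 1 (reverse the tiled row), swapping K<->P (YO and K2TOG unchanged).
Row 10 as worked: K P P P P K2TOG K P P P P K2TOG K P P P P
The 1st stitch worked is K.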